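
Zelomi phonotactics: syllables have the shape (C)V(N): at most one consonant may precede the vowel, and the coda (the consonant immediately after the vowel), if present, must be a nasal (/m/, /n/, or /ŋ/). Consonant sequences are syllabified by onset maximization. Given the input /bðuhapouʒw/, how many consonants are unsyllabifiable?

3

Under (C)V(N), the unsyllabifiable consonants are /b/, /ʒ/, /w/ (only a nasal (/m/, /n/, or /ŋ/) is licensed in coda position; onsets are limited to one consonant).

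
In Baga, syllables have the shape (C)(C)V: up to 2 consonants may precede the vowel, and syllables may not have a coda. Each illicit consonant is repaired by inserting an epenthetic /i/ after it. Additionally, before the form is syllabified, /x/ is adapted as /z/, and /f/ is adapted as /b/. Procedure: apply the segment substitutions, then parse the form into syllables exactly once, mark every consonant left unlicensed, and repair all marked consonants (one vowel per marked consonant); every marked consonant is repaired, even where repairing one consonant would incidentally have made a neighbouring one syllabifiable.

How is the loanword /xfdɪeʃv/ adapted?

Substitution: /x/ → /z/, /f/ → /b/, giving /zbdɪeʃv/.
The consonants /z/, /ʃ/, /v/ cannot be parsed into a legal (C)(C)V syllable (no codas are permitted; onsets may contain at most 2 consonants).
Epenthesis after each stranded consonant: /z/ → /zi/, /ʃ/ → /ʃi/, /v/ → /vi/.

zibdɪeʃivi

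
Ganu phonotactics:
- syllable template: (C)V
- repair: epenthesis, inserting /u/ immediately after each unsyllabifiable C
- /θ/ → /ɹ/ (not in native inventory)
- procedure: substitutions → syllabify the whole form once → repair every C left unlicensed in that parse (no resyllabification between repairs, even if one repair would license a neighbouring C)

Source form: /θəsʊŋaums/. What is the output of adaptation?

Substitution: /θ/ → /ɹ/, giving /ɹəsʊŋaums/.
Syllabifying with onset maximization leaves /m/, /s/ stranded (no codas are permitted; onsets are limited to one consonant).
Epenthesis after each stranded consonant: /m/ → /mu/, /s/ → /su/.

ɹəsʊŋaumusu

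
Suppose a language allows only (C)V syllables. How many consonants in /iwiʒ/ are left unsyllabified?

Syllabifying with onset maximization leaves /ʒ/ stranded (no codas are permitted; onsets are limited to one consonant).

1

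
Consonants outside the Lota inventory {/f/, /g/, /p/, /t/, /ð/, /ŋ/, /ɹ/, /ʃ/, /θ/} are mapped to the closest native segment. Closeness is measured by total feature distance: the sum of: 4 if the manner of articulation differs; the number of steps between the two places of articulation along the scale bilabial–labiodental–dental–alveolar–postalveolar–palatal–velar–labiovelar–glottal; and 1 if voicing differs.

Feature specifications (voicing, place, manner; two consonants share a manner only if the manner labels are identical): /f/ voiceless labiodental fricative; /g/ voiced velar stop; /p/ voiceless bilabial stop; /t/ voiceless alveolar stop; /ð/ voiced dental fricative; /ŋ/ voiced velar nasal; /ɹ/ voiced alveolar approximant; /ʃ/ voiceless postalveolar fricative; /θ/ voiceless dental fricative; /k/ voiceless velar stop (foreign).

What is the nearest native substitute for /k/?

g

/g/ is closest: same manner (stop), place distance 0 (velar→velar), voicing differs (+1); total 1. Next closest is /t/ at distance 3.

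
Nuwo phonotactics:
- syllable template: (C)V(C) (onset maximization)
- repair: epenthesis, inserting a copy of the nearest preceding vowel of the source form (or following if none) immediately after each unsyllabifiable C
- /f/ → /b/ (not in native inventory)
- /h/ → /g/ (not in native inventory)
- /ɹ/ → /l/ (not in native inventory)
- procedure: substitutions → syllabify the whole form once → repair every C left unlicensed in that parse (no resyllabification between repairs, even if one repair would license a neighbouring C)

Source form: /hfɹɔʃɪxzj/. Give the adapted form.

gɔbɔlɔʃɪxzɪjɪ

Substitution: /h/ → /g/, /f/ → /b/, /ɹ/ → /l/, giving /gblɔʃɪxzj/.
The consonants /g/, /b/, /z/, /j/ cannot be parsed into a legal (C)V(C) syllable (at most one coda consonant is licensed; onsets are limited to one consonant).
Epenthesis after each stranded consonant: /g/ → /gɔ/, /b/ → /bɔ/, /z/ → /zɪ/, /j/ → /jɪ/.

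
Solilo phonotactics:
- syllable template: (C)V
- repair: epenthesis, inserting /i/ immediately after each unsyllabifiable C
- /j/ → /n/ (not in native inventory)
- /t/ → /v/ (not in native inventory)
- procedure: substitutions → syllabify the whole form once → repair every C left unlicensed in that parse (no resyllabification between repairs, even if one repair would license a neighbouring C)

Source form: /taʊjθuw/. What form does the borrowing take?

Substitution: /t/ → /v/, /j/ → /n/, giving /vaʊnθuw/.
The consonants /n/, /w/ cannot be parsed into a legal (C)V syllable (no codas are permitted; onsets are limited to one consonant).
Each unlicensed consonant becomes the onset of a new syllable: /n/ → /ni/, /w/ → /wi/.

vaʊniθuwi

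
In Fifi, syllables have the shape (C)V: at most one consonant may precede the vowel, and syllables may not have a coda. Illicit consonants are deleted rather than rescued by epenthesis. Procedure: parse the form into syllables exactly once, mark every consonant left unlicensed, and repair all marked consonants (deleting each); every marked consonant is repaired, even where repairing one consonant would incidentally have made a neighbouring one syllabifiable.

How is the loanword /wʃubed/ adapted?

Under (C)V, the unsyllabifiable consonants are /w/, /d/ (no codas are permitted; onsets are limited to one consonant).
Deleting the stranded consonants removes /w/, /d/.

ʃube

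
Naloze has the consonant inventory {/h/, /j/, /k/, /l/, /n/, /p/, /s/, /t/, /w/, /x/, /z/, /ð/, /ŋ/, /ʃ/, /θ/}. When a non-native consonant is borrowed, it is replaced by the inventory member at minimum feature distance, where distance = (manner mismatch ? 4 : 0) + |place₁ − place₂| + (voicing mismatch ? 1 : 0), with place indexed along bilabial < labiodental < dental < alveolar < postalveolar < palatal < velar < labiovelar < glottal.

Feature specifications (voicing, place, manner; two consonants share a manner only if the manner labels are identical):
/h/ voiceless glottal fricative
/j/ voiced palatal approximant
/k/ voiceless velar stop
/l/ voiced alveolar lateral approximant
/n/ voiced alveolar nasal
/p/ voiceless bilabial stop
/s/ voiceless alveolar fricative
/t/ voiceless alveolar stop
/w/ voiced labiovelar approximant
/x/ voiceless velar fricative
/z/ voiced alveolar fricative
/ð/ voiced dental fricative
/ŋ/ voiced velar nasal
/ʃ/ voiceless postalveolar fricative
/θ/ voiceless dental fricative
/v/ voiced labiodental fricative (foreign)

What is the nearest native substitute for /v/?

/ð/ is closest: same manner (fricative), place distance 1 (labiodental→dental), same voicing; total 1. Next closest is /z/ at distance 2.

ð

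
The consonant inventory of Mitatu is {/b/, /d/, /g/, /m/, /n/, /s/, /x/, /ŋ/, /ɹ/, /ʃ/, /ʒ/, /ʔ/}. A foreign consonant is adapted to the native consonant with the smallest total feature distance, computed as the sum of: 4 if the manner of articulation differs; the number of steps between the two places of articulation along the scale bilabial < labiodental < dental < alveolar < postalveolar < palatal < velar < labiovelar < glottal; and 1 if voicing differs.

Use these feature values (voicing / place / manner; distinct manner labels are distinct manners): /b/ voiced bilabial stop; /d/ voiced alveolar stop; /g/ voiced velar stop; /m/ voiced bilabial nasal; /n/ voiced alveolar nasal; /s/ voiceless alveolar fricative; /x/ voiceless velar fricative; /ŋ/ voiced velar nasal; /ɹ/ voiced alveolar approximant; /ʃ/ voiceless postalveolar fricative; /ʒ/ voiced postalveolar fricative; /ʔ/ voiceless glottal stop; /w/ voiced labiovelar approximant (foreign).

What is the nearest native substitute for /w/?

ɹ

/ɹ/ is closest: same manner (approximant), place distance 4 (labiovelar→alveolar), same voicing; total 4. Next closest is /g/ at distance 5.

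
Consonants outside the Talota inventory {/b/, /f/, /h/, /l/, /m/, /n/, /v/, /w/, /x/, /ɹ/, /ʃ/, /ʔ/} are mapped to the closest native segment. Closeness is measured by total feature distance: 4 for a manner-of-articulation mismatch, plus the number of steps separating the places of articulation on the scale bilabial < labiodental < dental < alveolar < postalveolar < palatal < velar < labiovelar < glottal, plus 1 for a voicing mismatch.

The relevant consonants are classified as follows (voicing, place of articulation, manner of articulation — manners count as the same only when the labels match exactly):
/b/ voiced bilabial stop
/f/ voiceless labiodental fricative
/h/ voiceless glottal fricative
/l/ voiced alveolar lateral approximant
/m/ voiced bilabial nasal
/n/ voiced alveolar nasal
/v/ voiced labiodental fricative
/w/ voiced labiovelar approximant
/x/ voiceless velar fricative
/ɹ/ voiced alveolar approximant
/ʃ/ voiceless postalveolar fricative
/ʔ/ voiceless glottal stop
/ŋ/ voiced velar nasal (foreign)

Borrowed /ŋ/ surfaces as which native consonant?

/n/ is closest: same manner (nasal), place distance 3 (velar→alveolar), same voicing; total 3. Next closest is /w/ at distance 5.

n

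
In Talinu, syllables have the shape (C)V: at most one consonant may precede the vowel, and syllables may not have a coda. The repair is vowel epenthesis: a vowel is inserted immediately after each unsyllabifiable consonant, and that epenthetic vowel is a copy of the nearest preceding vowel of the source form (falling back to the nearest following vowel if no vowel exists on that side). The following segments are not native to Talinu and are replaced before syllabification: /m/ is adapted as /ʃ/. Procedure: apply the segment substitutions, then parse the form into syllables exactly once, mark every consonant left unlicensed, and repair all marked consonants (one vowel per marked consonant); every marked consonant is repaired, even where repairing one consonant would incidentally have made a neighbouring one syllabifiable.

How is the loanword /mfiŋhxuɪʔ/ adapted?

Substitution: /m/ → /ʃ/, giving /ʃfiŋhxuɪʔ/.
Syllabifying with onset maximization leaves /ʃ/, /ŋ/, /h/, /ʔ/ stranded (no codas are permitted; onsets are limited to one consonant).
Inserting the epenthetic vowel yields /ʃ/ → /ʃi/, /ŋ/ → /ŋi/, /h/ → /hi/, /ʔ/ → /ʔɪ/.

ʃifiŋihixuɪʔɪ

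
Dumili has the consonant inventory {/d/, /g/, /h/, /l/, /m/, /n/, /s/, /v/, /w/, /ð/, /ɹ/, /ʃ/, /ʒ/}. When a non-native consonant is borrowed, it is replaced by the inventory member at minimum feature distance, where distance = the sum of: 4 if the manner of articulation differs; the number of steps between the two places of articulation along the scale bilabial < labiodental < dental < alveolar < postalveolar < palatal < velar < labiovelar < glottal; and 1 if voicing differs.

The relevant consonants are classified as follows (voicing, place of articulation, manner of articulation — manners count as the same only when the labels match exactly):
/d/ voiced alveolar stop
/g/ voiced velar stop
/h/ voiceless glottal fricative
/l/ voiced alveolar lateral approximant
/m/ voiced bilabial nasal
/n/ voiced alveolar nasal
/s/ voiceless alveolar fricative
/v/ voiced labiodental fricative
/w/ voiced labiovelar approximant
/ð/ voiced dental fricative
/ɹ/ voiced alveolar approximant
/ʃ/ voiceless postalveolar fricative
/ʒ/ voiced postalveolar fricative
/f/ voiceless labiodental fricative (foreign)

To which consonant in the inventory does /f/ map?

/v/ is closest: same manner (fricative), place distance 0 (labiodental→labiodental), voicing differs (+1); total 1. Next closest is /s/ at distance 2.

v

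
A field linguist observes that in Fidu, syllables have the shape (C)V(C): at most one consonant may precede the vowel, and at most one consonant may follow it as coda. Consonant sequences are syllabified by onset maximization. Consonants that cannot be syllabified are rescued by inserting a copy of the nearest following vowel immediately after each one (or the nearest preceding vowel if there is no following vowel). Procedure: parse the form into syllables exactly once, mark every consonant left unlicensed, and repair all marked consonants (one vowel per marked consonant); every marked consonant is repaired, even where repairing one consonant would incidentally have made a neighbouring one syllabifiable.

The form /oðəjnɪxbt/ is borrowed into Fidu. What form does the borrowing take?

The consonants /b/, /t/ cannot be parsed into a legal (C)V(C) syllable (at most one coda consonant is licensed; onsets are limited to one consonant).
Inserting the epenthetic vowel yields /b/ → /bɪ/, /t/ → /tɪ/.

oðəjnɪxbɪtɪ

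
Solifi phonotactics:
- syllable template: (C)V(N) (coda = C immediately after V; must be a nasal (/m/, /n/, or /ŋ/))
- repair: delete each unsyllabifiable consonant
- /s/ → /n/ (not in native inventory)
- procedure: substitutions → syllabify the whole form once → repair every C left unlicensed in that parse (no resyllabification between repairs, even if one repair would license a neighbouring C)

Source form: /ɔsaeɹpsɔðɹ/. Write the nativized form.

ɔnaenɔ

Substitution: /s/ → /n/, giving /ɔnaeɹpnɔðɹ/.
Syllabifying with onset maximization leaves /ɹ/, /p/, /ð/, /ɹ/ stranded (only a nasal (/m/, /n/, or /ŋ/) is licensed in coda position; onsets are limited to one consonant).
Deleting the stranded consonants removes /ɹ/, /p/, /ð/, /ɹ/.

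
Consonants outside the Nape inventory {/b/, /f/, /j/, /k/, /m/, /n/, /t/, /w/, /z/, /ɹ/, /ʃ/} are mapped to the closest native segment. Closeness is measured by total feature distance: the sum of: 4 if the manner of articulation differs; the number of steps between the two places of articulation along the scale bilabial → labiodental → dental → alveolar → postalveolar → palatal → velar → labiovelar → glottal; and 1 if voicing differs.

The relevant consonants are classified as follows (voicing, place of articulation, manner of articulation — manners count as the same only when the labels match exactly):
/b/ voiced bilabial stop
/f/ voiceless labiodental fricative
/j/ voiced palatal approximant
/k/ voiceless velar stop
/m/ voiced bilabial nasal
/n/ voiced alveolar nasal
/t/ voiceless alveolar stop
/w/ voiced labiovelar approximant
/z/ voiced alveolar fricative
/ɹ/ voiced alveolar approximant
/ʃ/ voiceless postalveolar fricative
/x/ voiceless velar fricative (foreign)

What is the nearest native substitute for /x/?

/ʃ/ is closest: same manner (fricative), place distance 2 (velar→postalveolar), same voicing; total 2. Next closest is /k/ at distance 4.

ʃ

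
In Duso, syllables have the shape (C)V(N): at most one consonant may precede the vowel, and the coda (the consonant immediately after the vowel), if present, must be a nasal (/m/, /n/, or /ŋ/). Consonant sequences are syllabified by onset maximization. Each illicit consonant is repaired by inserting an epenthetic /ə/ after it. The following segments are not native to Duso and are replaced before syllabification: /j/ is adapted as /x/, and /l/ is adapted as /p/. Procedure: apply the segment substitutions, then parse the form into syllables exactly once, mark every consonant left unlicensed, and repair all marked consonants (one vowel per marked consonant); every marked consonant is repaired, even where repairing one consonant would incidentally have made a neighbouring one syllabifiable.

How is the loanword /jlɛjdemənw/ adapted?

Substitution: /j/ → /x/, /l/ → /p/, giving /xpɛxdemənw/.
Under (C)V(N), the unsyllabifiable consonants are /x/, /x/, /w/ (only a nasal (/m/, /n/, or /ŋ/) is licensed in coda position; onsets are limited to one consonant).
Epenthesis after each stranded consonant: /x/ → /xə/, /x/ → /xə/, /w/ → /wə/.

xəpɛxədemənwə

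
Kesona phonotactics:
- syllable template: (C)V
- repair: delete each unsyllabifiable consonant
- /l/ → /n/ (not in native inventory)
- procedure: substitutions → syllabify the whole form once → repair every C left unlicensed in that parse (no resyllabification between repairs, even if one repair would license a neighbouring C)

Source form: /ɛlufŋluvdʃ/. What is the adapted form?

Substitution: /l/ → /n/, giving /ɛnufŋnuvdʃ/.
Under (C)V, the unsyllabifiable consonants are /f/, /ŋ/, /v/, /d/, /ʃ/ (no codas are permitted; onsets are limited to one consonant).
Each unlicensed consonant is deleted: /f/, /ŋ/, /v/, /d/, /ʃ/.

ɛnunu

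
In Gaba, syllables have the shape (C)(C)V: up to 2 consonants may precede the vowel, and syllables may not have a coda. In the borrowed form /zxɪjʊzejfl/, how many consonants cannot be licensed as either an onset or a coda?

Under (C)(C)V, the unsyllabifiable consonants are /j/, /f/, /l/ (no codas are permitted; onsets may contain at most 2 consonants).

3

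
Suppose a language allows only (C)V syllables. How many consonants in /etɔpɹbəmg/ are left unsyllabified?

Under (C)V, the unsyllabifiable consonants are /p/, /ɹ/, /m/, /g/ (no codas are permitted; onsets are limited to one consonant).

4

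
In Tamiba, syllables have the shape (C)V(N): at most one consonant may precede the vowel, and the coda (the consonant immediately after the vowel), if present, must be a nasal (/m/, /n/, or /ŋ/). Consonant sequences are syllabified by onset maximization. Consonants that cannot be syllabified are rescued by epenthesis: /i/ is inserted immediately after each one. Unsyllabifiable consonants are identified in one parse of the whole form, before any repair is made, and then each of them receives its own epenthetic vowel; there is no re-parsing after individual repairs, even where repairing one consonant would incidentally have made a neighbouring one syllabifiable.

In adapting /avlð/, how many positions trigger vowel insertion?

The unsyllabifiable consonants are /v/, /l/, /ð/; each receives one epenthetic vowel.

3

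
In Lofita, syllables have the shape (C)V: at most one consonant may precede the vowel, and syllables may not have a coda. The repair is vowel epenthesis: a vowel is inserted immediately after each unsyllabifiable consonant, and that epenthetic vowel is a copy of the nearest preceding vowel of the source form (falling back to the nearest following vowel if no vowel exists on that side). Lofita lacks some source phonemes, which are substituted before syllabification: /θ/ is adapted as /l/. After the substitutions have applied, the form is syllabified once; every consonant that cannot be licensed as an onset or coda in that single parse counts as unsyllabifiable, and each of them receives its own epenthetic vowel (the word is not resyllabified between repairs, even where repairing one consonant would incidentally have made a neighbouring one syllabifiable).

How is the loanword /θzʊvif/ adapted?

Substitution: /θ/ → /l/, giving /lzʊvif/.
The consonants /l/, /f/ cannot be parsed into a legal (C)V syllable (no codas are permitted; onsets are limited to one consonant).
Inserting the epenthetic vowel yields /l/ → /lʊ/, /f/ → /fi/.

lʊzʊvifi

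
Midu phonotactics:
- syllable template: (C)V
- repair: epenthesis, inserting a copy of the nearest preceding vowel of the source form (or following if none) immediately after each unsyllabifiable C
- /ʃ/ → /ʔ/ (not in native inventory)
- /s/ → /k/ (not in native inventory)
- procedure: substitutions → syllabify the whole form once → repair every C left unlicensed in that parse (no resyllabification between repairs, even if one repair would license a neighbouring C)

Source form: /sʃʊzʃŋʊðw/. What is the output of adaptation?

kʊʔʊzʊʔʊŋʊðʊwʊ

Substitution: /s/ → /k/, /ʃ/ → /ʔ/, giving /kʔʊzʔŋʊðw/.
The consonants /k/, /z/, /ʔ/, /ð/, /w/ cannot be parsed into a legal (C)V syllable (no codas are permitted; onsets are limited to one consonant).
Each unlicensed consonant becomes the onset of a new syllable: /k/ → /kʊ/, /z/ → /zʊ/, /ʔ/ → /ʔʊ/, /ð/ → /ðʊ/, /w/ → /wʊ/.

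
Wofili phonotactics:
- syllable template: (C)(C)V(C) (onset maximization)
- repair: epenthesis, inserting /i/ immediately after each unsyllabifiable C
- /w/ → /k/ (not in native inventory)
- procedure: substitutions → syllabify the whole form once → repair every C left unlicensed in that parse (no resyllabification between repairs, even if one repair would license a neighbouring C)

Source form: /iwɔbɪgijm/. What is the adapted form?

ikɔbɪgijmi

Substitution: /w/ → /k/, giving /ikɔbɪgijm/.
The consonants /m/ cannot be parsed into a legal (C)(C)V(C) syllable (at most one coda consonant is licensed; onsets may contain at most 2 consonants).
Each unlicensed consonant becomes the onset of a new syllable: /m/ → /mi/.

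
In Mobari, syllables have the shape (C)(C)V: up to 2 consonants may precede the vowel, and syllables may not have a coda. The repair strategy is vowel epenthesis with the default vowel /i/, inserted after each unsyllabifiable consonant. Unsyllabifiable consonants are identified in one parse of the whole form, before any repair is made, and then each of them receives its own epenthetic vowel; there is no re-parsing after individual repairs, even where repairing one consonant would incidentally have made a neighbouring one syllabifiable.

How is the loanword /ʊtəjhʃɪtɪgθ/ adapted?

ʊtəjihʃɪtɪgiθi

The consonants /j/, /g/, /θ/ cannot be parsed into a legal (C)(C)V syllable (no codas are permitted; onsets may contain at most 2 consonants).
Epenthesis after each stranded consonant: /j/ → /ji/, /g/ → /gi/, /θ/ → /θi/.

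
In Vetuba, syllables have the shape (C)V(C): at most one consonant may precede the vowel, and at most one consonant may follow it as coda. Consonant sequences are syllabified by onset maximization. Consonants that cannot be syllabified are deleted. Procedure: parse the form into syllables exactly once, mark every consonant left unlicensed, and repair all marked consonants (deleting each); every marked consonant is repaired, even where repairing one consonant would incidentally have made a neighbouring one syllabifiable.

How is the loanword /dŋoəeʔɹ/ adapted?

Syllabifying with onset maximization leaves /d/, /ɹ/ stranded (at most one coda consonant is licensed; onsets are limited to one consonant).
Deletion applies to /d/, /ɹ/.

ŋoəeʔ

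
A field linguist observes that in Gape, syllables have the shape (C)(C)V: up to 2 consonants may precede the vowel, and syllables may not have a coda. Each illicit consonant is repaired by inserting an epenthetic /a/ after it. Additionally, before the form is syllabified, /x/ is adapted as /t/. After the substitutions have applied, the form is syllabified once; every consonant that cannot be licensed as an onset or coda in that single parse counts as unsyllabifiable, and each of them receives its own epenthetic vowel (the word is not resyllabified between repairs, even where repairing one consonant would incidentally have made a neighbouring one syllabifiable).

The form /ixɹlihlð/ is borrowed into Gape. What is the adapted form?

itaɹlihalaða

Substitution: /x/ → /t/, giving /itɹlihlð/.
Under (C)(C)V, the unsyllabifiable consonants are /t/, /h/, /l/, /ð/ (no codas are permitted; onsets may contain at most 2 consonants).
Epenthesis after each stranded consonant: /t/ → /ta/, /h/ → /ha/, /l/ → /la/, /ð/ → /ða/.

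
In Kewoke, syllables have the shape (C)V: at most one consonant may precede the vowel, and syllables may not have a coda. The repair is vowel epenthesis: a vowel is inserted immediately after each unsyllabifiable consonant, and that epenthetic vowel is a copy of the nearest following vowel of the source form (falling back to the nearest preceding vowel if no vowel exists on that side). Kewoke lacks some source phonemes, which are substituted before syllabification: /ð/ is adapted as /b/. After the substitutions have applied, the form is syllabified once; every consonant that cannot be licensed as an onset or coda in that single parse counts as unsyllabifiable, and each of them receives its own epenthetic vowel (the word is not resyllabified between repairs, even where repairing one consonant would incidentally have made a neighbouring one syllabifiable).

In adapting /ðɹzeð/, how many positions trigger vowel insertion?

3

After substitution the input is /bɹzeb/.
The unsyllabifiable consonants are /b/, /ɹ/, /b/; each receives one epenthetic vowel.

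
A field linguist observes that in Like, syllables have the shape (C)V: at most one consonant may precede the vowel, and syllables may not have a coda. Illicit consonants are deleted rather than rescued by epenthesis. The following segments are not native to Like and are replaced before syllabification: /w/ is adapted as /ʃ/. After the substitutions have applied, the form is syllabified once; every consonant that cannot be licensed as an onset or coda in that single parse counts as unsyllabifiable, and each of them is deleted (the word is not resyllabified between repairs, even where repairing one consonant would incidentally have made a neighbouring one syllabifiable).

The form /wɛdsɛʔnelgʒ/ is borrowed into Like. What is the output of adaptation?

ʃɛsɛne

Substitution: /w/ → /ʃ/, giving /ʃɛdsɛʔnelgʒ/.
Under (C)V, the unsyllabifiable consonants are /d/, /ʔ/, /l/, /g/, /ʒ/ (no codas are permitted; onsets are limited to one consonant).
Deleting the stranded consonants removes /d/, /ʔ/, /l/, /g/, /ʒ/.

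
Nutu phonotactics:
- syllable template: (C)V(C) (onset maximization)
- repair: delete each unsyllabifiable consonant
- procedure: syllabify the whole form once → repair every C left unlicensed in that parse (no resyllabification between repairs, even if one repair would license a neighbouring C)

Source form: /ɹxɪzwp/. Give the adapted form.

xɪz

Syllabifying with onset maximization leaves /ɹ/, /w/, /p/ stranded (at most one coda consonant is licensed; onsets are limited to one consonant).
Deleting the stranded consonants removes /ɹ/, /w/, /p/.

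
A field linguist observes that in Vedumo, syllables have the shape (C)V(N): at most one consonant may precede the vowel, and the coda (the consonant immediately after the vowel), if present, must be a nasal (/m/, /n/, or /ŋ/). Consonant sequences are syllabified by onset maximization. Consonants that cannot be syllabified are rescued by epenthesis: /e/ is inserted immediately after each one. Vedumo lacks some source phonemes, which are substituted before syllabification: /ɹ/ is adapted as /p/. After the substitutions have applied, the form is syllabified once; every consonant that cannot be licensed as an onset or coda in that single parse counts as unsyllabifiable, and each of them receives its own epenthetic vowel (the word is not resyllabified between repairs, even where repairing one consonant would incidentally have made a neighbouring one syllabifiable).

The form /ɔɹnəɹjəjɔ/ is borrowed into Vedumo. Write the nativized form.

Substitution: /ɹ/ → /p/, giving /ɔpnəpjəjɔ/.
Syllabifying with onset maximization leaves /p/, /p/ stranded (only a nasal (/m/, /n/, or /ŋ/) is licensed in coda position; onsets are limited to one consonant).
Each unlicensed consonant becomes the onset of a new syllable: /p/ → /pe/, /p/ → /pe/.

ɔpenəpejəjɔ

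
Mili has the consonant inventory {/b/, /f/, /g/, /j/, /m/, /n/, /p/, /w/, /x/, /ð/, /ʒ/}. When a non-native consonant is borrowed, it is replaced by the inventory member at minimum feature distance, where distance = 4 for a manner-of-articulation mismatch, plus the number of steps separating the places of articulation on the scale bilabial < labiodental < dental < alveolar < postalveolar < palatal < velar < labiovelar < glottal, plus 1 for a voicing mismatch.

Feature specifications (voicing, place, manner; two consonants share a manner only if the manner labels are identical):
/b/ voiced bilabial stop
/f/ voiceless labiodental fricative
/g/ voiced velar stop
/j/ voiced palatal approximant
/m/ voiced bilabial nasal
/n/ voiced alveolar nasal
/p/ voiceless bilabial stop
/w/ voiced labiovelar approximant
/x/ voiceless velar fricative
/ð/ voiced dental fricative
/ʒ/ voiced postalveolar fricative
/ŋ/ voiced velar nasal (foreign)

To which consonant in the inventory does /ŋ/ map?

/n/ is closest: same manner (nasal), place distance 3 (velar→alveolar), same voicing; total 3. Next closest is /g/ at distance 4.

n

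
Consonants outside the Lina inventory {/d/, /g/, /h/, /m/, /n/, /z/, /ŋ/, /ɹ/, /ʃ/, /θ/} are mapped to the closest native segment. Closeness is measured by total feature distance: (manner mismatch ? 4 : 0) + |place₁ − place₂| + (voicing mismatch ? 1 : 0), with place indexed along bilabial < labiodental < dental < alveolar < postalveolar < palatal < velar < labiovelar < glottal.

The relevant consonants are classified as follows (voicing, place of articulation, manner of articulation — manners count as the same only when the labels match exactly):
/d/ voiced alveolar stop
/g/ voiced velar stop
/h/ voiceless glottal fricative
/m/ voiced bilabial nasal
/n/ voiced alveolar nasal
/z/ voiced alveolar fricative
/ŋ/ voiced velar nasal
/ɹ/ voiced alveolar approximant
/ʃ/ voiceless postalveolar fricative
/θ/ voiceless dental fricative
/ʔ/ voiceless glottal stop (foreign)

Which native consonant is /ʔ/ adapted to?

g

/g/ is closest: same manner (stop), place distance 2 (glottal→velar), voicing differs (+1); total 3. Next closest is /h/ at distance 4.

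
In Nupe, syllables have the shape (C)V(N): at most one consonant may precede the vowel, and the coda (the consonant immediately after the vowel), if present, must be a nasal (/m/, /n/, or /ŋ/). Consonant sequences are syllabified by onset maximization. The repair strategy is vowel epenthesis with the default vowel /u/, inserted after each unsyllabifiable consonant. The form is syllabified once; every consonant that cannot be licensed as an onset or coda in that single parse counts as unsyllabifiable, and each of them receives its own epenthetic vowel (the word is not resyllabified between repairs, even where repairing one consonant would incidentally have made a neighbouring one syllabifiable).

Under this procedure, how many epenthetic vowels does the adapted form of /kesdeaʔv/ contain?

The unsyllabifiable consonants are /s/, /ʔ/, /v/; each receives one epenthetic vowel.

3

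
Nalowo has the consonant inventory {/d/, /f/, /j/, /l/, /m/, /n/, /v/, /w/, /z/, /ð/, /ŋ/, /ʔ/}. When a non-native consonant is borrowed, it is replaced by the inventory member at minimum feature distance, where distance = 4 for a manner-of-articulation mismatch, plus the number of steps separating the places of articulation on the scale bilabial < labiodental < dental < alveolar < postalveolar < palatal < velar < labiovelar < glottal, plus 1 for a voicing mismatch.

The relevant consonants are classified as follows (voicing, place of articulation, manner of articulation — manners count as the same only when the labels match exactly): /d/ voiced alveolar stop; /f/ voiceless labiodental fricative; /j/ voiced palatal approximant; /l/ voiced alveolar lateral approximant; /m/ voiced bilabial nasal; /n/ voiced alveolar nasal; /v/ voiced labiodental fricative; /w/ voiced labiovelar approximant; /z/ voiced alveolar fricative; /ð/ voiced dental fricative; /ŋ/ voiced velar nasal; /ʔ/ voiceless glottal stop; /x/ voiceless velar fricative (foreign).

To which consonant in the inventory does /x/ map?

z

/z/ is closest: same manner (fricative), place distance 3 (velar→alveolar), voicing differs (+1); total 4. Next closest is /f/ at distance 5.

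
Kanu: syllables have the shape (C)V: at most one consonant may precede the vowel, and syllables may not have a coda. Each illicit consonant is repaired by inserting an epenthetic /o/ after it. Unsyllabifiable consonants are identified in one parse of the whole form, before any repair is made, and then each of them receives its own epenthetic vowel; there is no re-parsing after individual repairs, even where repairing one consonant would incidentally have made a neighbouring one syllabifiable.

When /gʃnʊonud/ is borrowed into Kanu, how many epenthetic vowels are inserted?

3

The unsyllabifiable consonants are /g/, /ʃ/, /d/; each receives one epenthetic vowel.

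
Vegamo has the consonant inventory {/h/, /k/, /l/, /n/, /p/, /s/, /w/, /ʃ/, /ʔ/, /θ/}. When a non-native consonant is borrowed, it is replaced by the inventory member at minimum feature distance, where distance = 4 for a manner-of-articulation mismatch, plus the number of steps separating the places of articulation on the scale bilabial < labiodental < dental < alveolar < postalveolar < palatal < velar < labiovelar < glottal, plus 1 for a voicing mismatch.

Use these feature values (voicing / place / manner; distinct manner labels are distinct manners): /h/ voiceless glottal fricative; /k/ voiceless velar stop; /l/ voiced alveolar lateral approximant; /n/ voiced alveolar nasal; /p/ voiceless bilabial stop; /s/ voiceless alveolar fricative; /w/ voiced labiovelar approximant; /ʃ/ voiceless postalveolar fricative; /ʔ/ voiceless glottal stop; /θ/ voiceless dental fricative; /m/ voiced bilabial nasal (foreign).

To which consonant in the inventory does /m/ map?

/n/ is closest: same manner (nasal), place distance 3 (bilabial→alveolar), same voicing; total 3. Next closest is /p/ at distance 5.

n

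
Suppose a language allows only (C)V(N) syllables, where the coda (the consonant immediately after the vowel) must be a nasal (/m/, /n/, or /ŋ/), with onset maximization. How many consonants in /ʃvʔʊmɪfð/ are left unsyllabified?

4

Under (C)V(N), the unsyllabifiable consonants are /ʃ/, /v/, /f/, /ð/ (only a nasal (/m/, /n/, or /ŋ/) is licensed in coda position; onsets are limited to one consonant).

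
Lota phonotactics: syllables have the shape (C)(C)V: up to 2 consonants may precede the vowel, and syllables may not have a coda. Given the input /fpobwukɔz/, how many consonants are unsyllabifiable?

1

The consonants /z/ cannot be parsed into a legal (C)(C)V syllable (no codas are permitted; onsets may contain at most 2 consonants).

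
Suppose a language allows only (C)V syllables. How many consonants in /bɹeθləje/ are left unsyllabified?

2

Syllabifying with onset maximization leaves /b/, /θ/ stranded (no codas are permitted; onsets are limited to one consonant).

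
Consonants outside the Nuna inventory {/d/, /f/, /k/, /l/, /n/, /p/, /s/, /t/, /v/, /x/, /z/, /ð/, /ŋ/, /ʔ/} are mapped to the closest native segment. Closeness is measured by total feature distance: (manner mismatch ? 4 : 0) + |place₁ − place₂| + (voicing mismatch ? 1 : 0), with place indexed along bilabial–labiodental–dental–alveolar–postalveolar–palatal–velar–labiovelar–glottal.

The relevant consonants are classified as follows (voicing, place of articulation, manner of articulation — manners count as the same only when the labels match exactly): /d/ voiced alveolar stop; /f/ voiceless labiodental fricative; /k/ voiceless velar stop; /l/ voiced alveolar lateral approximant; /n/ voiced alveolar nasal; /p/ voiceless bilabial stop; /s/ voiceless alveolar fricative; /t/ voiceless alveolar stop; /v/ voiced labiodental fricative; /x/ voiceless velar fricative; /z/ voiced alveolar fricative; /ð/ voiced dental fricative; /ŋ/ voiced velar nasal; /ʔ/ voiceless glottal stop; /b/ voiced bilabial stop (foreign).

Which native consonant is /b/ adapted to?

/p/ is closest: same manner (stop), place distance 0 (bilabial→bilabial), voicing differs (+1); total 1. Next closest is /d/ at distance 3.

p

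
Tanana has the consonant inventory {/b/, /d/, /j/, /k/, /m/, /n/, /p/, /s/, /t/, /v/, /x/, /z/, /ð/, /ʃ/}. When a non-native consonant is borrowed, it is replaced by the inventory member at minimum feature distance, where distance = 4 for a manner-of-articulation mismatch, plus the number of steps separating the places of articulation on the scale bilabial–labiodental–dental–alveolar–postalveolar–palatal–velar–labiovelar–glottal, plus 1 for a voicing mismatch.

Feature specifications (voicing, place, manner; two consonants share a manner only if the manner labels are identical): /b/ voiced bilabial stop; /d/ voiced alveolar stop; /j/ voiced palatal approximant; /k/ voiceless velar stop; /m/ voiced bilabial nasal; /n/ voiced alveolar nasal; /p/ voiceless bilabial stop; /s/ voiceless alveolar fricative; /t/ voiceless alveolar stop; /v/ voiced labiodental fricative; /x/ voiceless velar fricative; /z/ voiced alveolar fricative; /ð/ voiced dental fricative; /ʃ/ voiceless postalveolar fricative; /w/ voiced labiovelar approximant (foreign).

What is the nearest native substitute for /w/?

/j/ is closest: same manner (approximant), place distance 2 (labiovelar→palatal), same voicing; total 2. Next closest is /k/ at distance 6.

j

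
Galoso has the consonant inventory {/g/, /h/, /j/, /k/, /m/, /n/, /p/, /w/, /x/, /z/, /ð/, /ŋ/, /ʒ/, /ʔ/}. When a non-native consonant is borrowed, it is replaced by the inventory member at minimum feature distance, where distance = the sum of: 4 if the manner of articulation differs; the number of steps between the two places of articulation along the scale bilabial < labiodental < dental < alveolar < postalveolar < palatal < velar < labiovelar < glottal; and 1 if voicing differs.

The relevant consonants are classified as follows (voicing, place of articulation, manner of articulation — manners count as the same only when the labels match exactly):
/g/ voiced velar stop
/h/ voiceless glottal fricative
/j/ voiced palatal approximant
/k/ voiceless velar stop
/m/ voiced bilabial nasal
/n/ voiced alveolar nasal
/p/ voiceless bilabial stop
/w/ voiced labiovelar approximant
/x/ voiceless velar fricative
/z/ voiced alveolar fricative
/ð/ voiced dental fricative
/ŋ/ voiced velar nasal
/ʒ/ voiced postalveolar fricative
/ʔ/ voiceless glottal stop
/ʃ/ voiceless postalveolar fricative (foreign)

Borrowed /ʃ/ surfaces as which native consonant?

/ʒ/ is closest: same manner (fricative), place distance 0 (postalveolar→postalveolar), voicing differs (+1); total 1. Next closest is /x/ at distance 2.

ʒ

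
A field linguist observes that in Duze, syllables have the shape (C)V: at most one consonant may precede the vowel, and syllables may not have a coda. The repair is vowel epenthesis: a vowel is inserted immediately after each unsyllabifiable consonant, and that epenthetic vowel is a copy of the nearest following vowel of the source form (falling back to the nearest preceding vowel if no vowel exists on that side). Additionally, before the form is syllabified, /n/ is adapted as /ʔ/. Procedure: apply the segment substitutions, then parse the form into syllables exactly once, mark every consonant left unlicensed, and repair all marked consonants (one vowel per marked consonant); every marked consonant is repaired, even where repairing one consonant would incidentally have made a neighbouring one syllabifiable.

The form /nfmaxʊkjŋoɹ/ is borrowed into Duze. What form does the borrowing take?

ʔafamaxʊkojoŋoɹo

Substitution: /n/ → /ʔ/, giving /ʔfmaxʊkjŋoɹ/.
Syllabifying with onset maximization leaves /ʔ/, /f/, /k/, /j/, /ɹ/ stranded (no codas are permitted; onsets are limited to one consonant).
Inserting the epenthetic vowel yields /ʔ/ → /ʔa/, /f/ → /fa/, /k/ → /ko/, /j/ → /jo/, /ɹ/ → /ɹo/.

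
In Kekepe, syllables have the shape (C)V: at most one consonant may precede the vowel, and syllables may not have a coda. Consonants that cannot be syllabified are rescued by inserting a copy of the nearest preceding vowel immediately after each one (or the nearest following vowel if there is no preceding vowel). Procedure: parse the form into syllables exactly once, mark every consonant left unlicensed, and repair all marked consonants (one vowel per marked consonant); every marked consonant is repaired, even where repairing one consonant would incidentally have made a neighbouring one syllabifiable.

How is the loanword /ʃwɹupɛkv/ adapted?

Syllabifying with onset maximization leaves /ʃ/, /w/, /k/, /v/ stranded (no codas are permitted; onsets are limited to one consonant).
Epenthesis after each stranded consonant: /ʃ/ → /ʃu/, /w/ → /wu/, /k/ → /kɛ/, /v/ → /vɛ/.

ʃuwuɹupɛkɛvɛ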